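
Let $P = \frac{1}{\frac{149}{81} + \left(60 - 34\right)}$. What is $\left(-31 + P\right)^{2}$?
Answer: $\frac{4875390976}{5085025} \approx 958.77$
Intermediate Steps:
$P = \frac{81}{2255}$ ($P = \frac{1}{149 \cdot \frac{1}{81} + \left(60 - 34\right)} = \frac{1}{\frac{149}{81} + 26} = \frac{1}{\frac{2255}{81}} = \frac{81}{2255} \approx 0.03592$)
$\left(-31 + P\right)^{2} = \left(-31 + \frac{81}{2255}\right)^{2} = \left(- \frac{69824}{2255}\right)^{2} = \frac{4875390976}{5085025}$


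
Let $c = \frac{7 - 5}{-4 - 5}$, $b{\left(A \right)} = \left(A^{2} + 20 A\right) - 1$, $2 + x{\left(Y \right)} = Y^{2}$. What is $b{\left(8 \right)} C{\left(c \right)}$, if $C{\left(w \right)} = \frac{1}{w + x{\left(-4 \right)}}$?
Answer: $\frac{2007}{124} \approx 16.185$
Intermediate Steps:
$x{\left(Y \right)} = -2 + Y^{2}$
$b{\left(A \right)} = -1 + A^{2} + 20 A$
$c = - \frac{2}{9}$ ($c = \frac{2}{-9} = 2 \left(- \frac{1}{9}\right) = - \frac{2}{9} \approx -0.22222$)
$C{\left(w \right)} = \frac{1}{14 + w}$ ($C{\left(w \right)} = \frac{1}{w - \left(2 - \left(-4\right)^{2}\right)} = \frac{1}{w + \left(-2 + 16\right)} = \frac{1}{w + 14} = \frac{1}{14 + w}$)
$b{\left(8 \right)} C{\left(c \right)} = \frac{-1 + 8^{2} + 20 \cdot 8}{14 - \frac{2}{9}} = \frac{-1 + 64 + 160}{\frac{124}{9}} = 223 \cdot \frac{9}{124} = \frac{2007}{124}$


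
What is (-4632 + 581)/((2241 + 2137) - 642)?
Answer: -4051/3736 ≈ -1.0843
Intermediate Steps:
(-4632 + 581)/((2241 + 2137) - 642) = -4051/(4378 - 642) = -4051/3736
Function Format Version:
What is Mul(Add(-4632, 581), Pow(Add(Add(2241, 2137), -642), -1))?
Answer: Rational(-4051, 3736) ≈ -1.0843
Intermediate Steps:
Mul(Add(-4632, 581), Pow(Add(Add(2241, 2137), -642), -1)) = Mul(-4051, Pow(Add(4378, -642), -1)) = Mul(-4051, Pow(3736, -1)) = Mul(-4051, Rational(1, 3736)) = Rational(-4051, 3736)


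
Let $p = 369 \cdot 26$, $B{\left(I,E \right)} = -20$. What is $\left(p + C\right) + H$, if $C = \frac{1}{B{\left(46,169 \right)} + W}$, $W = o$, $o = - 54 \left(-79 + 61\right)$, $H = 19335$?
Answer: $\frac{27540409}{952} \approx 28929.0$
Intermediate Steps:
$o = 972$ ($o = \left(-54\right) \left(-18\right) = 972$)
$W = 972$
$C = \frac{1}{952}$ ($C = \frac{1}{-20 + 972} = \frac{1}{952} \approx 0.0010504$)
$p = 9594$
$\left(p + C\right) + H = \left(9594 + \frac{1}{952}\right) + 19335 = \frac{9133489}{952} + 19335 = \frac{27540409}{952}$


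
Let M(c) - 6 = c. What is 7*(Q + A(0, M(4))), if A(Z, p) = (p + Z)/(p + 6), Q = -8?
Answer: -413/8 ≈ -51.625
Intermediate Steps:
M(c) = 6 + c
A(Z, p) = (Z + p)/(6 + p)
7*(Q + A(0, M(4))) = 7*(-8 + (0 + (6 + 4))/(6 + (6 + 4))) = 7*(-8 + (0 + 10)/(6 + 10)) = 7*(-8 + 10/16) = 7*(-8 + (1/16)*10) = 7*(-8 + 5/8) = 7*(-59/8) = -413/8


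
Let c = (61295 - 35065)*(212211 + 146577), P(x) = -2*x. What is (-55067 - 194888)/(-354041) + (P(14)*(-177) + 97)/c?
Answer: 2352330603553373/3331883122338840 ≈ 0.70601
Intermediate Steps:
c = 9411009240 (c = 26230*358788 = 9411009240)
(-55067 - 194888)/(-354041) + (P(14)*(-177) + 97)/c = (-55067 - 194888)/(-354041) + (-2*14*(-177) + 97)/9411009240 = -249955*(-1/354041) + (-28*(-177) + 97)*(1/9411009240) = 249955/354041 + (4956 + 97)*(1/9411009240) = 249955/354041 + 5053*(1/9411009240) = 249955/354041 + 5053/9411009240 = 2352330603553373/3331883122338840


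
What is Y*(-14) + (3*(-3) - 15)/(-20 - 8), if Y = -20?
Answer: 1966/7 ≈ 280.86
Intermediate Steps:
Y*(-14) + (3*(-3) - 15)/(-20 - 8) = -20*(-14) + (3*(-3) - 15)/(-20 - 8) = 280 + (-9 - 15)/(-28) = 280 - 24*(-1/28) = 280 + 6/7 = 1966/7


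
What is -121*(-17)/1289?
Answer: 2057/1289 ≈ 1.5958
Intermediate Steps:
-121*(-17)/1289 = 2057*(1/1289) = 2057/1289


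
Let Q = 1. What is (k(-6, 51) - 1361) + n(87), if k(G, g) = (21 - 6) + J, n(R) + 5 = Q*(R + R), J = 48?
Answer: -1129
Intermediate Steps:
n(R) = -5 + 2*R (n(R) = -5 + 1*(R + R) = -5 + 1*(2*R) = -5 + 2*R)
k(G, g) = 63 (k(G, g) = (21 - 6) + 48 = 15 + 48 = 63)
(k(-6, 51) - 1361) + n(87) = (63 - 1361) + (-5 + 2*87) = -1298 + (-5 + 174) = -1298 + 169 = -1129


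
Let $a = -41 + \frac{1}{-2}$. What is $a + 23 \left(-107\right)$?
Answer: $- \frac{5005}{2} \approx -2502.5$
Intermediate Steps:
$a = - \frac{83}{2}$ ($a = -41 - \frac{1}{2} = - \frac{83}{2} \approx -41.5$)
$a + 23 \left(-107\right) = - \frac{83}{2} + 23 \left(-107\right) = - \frac{83}{2} - 2461 = - \frac{5005}{2}$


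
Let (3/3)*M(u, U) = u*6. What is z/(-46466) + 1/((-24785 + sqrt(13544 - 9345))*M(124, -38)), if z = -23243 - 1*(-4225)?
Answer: 4345928763344191/10618253900203152 - sqrt(4199)/457033267344 ≈ 0.40929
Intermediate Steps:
z = -19018 (z = -23243 + 4225 = -19018)
M(u, U) = 6*u (M(u, U) = u*6 = 6*u)
z/(-46466) + 1/((-24785 + sqrt(13544 - 9345))*M(124, -38)) = -19018/(-46466) + 1/((-24785 + sqrt(13544 - 9345))*((6*124))) = -19018*(-1/46466) + 1/(-24785 + sqrt(4199)*744) = 9509/23233 + (1/744)/(-24785 + sqrt(4199)) = 9509/23233 + 1/(744*(-24785 + sqrt(4199)))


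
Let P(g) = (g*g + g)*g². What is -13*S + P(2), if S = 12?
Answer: -132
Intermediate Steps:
P(g) = g²*(g + g²) (P(g) = (g² + g)*g² = (g + g²)*g² = g²*(g + g²))
-13*S + P(2) = -13*12 + 2³*(1 + 2) = -156 + 8*3 = -156 + 24 = -132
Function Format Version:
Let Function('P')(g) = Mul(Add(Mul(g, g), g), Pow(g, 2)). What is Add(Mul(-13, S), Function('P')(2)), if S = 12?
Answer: -132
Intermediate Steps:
Function('P')(g) = Mul(Pow(g, 2), Add(g, Pow(g, 2))) (Function('P')(g) = Mul(Add(Pow(g, 2), g), Pow(g, 2)) = Mul(Add(g, Pow(g, 2)), Pow(g, 2)) = Mul(Pow(g, 2), Add(g, Pow(g, 2))))
Add(Mul(-13, S), Function('P')(2)) = Add(Mul(-13, 12), Mul(Pow(2, 3), Add(1, 2))) = Add(-156, Mul(8, 3)) = Add(-156, 24) = -132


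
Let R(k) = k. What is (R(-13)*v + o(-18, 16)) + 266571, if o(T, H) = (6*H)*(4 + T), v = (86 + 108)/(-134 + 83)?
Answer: 13529099/51 ≈ 2.6528e+5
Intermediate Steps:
v = -194/51 (v = 194/(-51) = 194*(-1/51) = -194/51 ≈ -3.8039)
o(T, H) = 6*H*(4 + T)
(R(-13)*v + o(-18, 16)) + 266571 = (-13*(-194/51) + 6*16*(4 - 18)) + 266571 = (2522/51 + 6*16*(-14)) + 266571 = (2522/51 - 1344) + 266571 = -66022/51 + 266571 = 13529099/51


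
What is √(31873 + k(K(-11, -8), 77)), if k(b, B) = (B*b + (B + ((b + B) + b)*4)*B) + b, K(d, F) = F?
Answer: √55966 ≈ 236.57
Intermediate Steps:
k(b, B) = b + B*b + B*(5*B + 8*b) (k(b, B) = (B*b + (B + ((B + b) + b)*4)*B) + b = (B*b + (B + (B + 2*b)*4)*B) + b = (B*b + (B + (4*B + 8*b))*B) + b = (B*b + (5*B + 8*b)*B) + b = (B*b + B*(5*B + 8*b)) + b = b + B*b + B*(5*B + 8*b))
√(31873 + k(K(-11, -8), 77)) = √(31873 + (-8 + 5*77² + 9*77*(-8))) = √(31873 + (-8 + 5*5929 - 5544)) = √(31873 + (-8 + 29645 - 5544)) = √(31873 + 24093) = √55966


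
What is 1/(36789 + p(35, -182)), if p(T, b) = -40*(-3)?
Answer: 1/36909 ≈ 2.7094e-5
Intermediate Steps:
p(T, b) = 120
1/(36789 + p(35, -182)) = 1/(36789 + 120) = 1/36909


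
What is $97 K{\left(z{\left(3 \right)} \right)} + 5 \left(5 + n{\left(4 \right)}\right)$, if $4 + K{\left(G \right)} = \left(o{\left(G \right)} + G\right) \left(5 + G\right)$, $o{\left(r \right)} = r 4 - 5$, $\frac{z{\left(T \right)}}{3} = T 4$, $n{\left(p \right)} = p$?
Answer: $695632$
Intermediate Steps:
$z{\left(T \right)} = 12 T$ ($z{\left(T \right)} = 3 T 4 = 3 \cdot 4 T = 12 T$)
$o{\left(r \right)} = -5 + 4 r$ ($o{\left(r \right)} = 4 r - 5 = -5 + 4 r$)
$K{\left(G \right)} = -4 + \left(-5 + 5 G\right) \left(5 + G\right)$ ($K{\left(G \right)} = -4 + \left(\left(-5 + 4 G\right) + G\right) \left(5 + G\right) = -4 + \left(-5 + 5 G\right) \left(5 + G\right)$)
$97 K{\left(z{\left(3 \right)} \right)} + 5 \left(5 + n{\left(4 \right)}\right) = 97 \left(-29 + 5 \left(12 \cdot 3\right)^{2} + 20 \cdot 12 \cdot 3\right) + 5 \left(5 + 4\right) = 97 \left(-29 + 5 \cdot 36^{2} + 20 \cdot 36\right) + 5 \cdot 9 = 97 \left(-29 + 5 \cdot 1296 + 720\right) + 45 = 97 \left(-29 + 6480 + 720\right) + 45 = 97 \cdot 7171 + 45 = 695587 + 45 = 695632$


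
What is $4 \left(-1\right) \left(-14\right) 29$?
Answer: $1624$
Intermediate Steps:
$4 \left(-1\right) \left(-14\right) 29 = \left(-4\right) \left(-14\right) 29 = 56 \cdot 29 = 1624$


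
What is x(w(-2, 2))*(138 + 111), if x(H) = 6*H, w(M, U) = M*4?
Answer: -11952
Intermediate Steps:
w(M, U) = 4*M
x(w(-2, 2))*(138 + 111) = (6*(4*(-2)))*(138 + 111) = (6*(-8))*249 = -48*249 = -11952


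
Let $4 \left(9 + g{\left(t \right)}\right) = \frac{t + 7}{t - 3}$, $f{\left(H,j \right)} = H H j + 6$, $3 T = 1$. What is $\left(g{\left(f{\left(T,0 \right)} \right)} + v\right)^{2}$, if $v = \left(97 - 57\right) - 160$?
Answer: $\frac{2356225}{144} \approx 16363.0$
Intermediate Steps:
$T = \frac{1}{3}$ ($T = \frac{1}{3} \cdot 1 = \frac{1}{3} \approx 0.33333$)
$f{\left(H,j \right)} = 6 + j H^{2}$ ($f{\left(H,j \right)} = H^{2} j + 6 = j H^{2} + 6 = 6 + j H^{2}$)
$g{\left(t \right)} = -9 + \frac{7 + t}{4 \left(-3 + t\right)}$ ($g{\left(t \right)} = -9 + \frac{\left(t + 7\right) \frac{1}{t - 3}}{4} = -9 + \frac{\left(7 + t\right) \frac{1}{-3 + t}}{4} = -9 + \frac{\frac{1}{-3 + t} \left(7 + t\right)}{4} = -9 + \frac{7 + t}{4 \left(-3 + t\right)}$)
$v = -120$ ($v = 40 - 160 = -120$)
$\left(g{\left(f{\left(T,0 \right)} \right)} + v\right)^{2} = \left(\frac{5 \left(23 - 7 \left(6 + \frac{0}{9}\right)\right)}{4 \left(-3 + \left(6 + \frac{0}{9}\right)\right)} - 120\right)^{2} = \left(\frac{5 \left(23 - 7 \left(6 + 0 \cdot \frac{1}{9}\right)\right)}{4 \left(-3 + \left(6 + 0 \cdot \frac{1}{9}\right)\right)} - 120\right)^{2} = \left(\frac{5 \left(23 - 7 \left(6 + 0\right)\right)}{4 \left(-3 + \left(6 + 0\right)\right)} - 120\right)^{2} = \left(\frac{5 \left(23 - 42\right)}{4 \left(-3 + 6\right)} - 120\right)^{2} = \left(\frac{5 \left(23 - 42\right)}{4 \cdot 3} - 120\right)^{2} = \left(\frac{5}{4} \cdot \frac{1}{3} \left(-19\right) - 120\right)^{2} = \left(- \frac{95}{12} - 120\right)^{2} = \left(- \frac{1535}{12}\right)^{2} = \frac{2356225}{144}$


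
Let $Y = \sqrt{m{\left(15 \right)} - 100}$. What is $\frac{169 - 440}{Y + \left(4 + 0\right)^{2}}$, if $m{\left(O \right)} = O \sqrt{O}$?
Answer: $- \frac{271}{16 + i \sqrt{100 - 15 \sqrt{15}}} \approx -14.555 + 5.8888 i$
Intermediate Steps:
$m{\left(O \right)} = O^{\frac{3}{2}}$
$Y = \sqrt{-100 + 15 \sqrt{15}}$ ($Y = \sqrt{15^{\frac{3}{2}} - 100} = \sqrt{15 \sqrt{15} - 100} = \sqrt{-100 + 15 \sqrt{15}} \approx 6.4734 i$)
$\frac{169 - 440}{Y + \left(4 + 0\right)^{2}} = \frac{169 - 440}{\sqrt{-100 + 15 \sqrt{15}} + \left(4 + 0\right)^{2}} = - \frac{271}{\sqrt{-100 + 15 \sqrt{15}} + 4^{2}} = - \frac{271}{\sqrt{-100 + 15 \sqrt{15}} + 16} = - \frac{271}{16 + \sqrt{-100 + 15 \sqrt{15}}}$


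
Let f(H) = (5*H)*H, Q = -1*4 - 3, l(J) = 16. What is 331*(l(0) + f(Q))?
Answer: 86391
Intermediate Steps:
Q = -7 (Q = -4 - 3 = -7)
f(H) = 5*H²
331*(l(0) + f(Q)) = 331*(16 + 5*(-7)²) = 331*(16 + 5*49) = 331*(16 + 245) = 331*261 = 86391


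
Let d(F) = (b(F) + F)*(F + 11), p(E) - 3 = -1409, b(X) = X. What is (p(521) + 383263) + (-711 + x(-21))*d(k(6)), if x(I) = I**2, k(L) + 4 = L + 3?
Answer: 338657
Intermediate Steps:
k(L) = -1 + L (k(L) = -4 + (L + 3) = -4 + (3 + L) = -1 + L)
p(E) = -1406 (p(E) = 3 - 1409 = -1406)
d(F) = 2*F*(11 + F) (d(F) = (F + F)*(F + 11) = (2*F)*(11 + F) = 2*F*(11 + F))
(p(521) + 383263) + (-711 + x(-21))*d(k(6)) = (-1406 + 383263) + (-711 + (-21)**2)*(2*(-1 + 6)*(11 + (-1 + 6))) = 381857 + (-711 + 441)*(2*5*(11 + 5)) = 381857 - 540*5*16 = 381857 - 270*160 = 381857 - 43200 = 338657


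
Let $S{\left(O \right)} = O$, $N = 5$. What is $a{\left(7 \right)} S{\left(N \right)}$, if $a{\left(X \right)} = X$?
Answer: $35$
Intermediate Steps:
$a{\left(7 \right)} S{\left(N \right)} = 7 \cdot 5 = 35$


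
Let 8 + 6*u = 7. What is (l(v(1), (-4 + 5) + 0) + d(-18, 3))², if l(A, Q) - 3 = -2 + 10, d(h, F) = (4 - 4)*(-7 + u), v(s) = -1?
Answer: 121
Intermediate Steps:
u = -⅙ (u = -4/3 + (⅙)*7 = -4/3 + 7/6 = -⅙ ≈ -0.16667)
d(h, F) = 0 (d(h, F) = (4 - 4)*(-7 - ⅙) = 0*(-43/6) = 0)
l(A, Q) = 11 (l(A, Q) = 3 + (-2 + 10) = 3 + 8 = 11)
(l(v(1), (-4 + 5) + 0) + d(-18, 3))² = (11 + 0)² = 11² = 121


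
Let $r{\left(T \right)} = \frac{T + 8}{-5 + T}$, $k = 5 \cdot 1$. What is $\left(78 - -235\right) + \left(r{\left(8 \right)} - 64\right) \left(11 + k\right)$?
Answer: $- \frac{1877}{3} \approx -625.67$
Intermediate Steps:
$k = 5$
$r{\left(T \right)} = \frac{8 + T}{-5 + T}$
$\left(78 - -235\right) + \left(r{\left(8 \right)} - 64\right) \left(11 + k\right) = \left(78 - -235\right) + \left(\frac{8 + 8}{-5 + 8} - 64\right) \left(11 + 5\right) = \left(78 + 235\right) + \left(\frac{1}{3} \cdot 16 - 64\right) 16 = 313 + \left(\frac{1}{3} \cdot 16 - 64\right) 16 = 313 + \left(\frac{16}{3} - 64\right) 16 = 313 - \frac{2816}{3} = - \frac{1877}{3}$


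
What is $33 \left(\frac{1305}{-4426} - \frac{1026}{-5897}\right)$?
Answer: $- \frac{104098797}{26100122} \approx -3.9884$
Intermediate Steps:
$33 \left(\frac{1305}{-4426} - \frac{1026}{-5897}\right) = 33 \left(1305 \left(- \frac{1}{4426}\right) - - \frac{1026}{5897}\right) = 33 \left(- \frac{1305}{4426} + \frac{1026}{5897}\right) = 33 \left(- \frac{3154509}{26100122}\right) = - \frac{104098797}{26100122}$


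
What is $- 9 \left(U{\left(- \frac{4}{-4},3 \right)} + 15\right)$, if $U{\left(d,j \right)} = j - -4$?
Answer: $-198$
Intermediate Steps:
$U{\left(d,j \right)} = 4 + j$ ($U{\left(d,j \right)} = j + 4 = 4 + j$)
$- 9 \left(U{\left(- \frac{4}{-4},3 \right)} + 15\right) = - 9 \left(\left(4 + 3\right) + 15\right) = - 9 \left(7 + 15\right) = \left(-9\right) 22 = -198$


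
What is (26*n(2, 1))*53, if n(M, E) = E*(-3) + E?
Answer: -2756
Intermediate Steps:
n(M, E) = -2*E (n(M, E) = -3*E + E = -2*E)
(26*n(2, 1))*53 = (26*(-2*1))*53 = (26*(-2))*53 = -52*53 = -2756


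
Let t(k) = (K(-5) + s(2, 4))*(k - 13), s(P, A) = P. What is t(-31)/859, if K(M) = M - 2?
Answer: 220/859 ≈ 0.25611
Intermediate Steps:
K(M) = -2 + M
t(k) = 65 - 5*k (t(k) = ((-2 - 5) + 2)*(k - 13) = (-7 + 2)*(-13 + k) = -5*(-13 + k) = 65 - 5*k)
t(-31)/859 = (65 - 5*(-31))/859 = (65 + 155)*(1/859) = 220*(1/859) = 220/859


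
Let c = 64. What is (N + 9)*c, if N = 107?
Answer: 7424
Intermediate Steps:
(N + 9)*c = (107 + 9)*64 = 116*64 = 7424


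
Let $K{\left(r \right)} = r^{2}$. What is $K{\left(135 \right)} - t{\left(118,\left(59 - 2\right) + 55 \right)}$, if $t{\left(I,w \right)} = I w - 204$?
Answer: $5213$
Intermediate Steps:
$t{\left(I,w \right)} = -204 + I w$
$K{\left(135 \right)} - t{\left(118,\left(59 - 2\right) + 55 \right)} = 135^{2} - \left(-204 + 118 \left(\left(59 - 2\right) + 55\right)\right) = 18225 - \left(-204 + 118 \left(\left(59 - 2\right) + 55\right)\right) = 18225 - \left(-204 + 118 \left(57 + 55\right)\right) = 18225 - \left(-204 + 118 \cdot 112\right) = 18225 - \left(-204 + 13216\right) = 18225 - 13012 = 5213$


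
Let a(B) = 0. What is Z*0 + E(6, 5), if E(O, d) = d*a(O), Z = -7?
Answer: 0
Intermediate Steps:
E(O, d) = 0 (E(O, d) = d*0 = 0)
Z*0 + E(6, 5) = -7*0 + 0 = 0 + 0 = 0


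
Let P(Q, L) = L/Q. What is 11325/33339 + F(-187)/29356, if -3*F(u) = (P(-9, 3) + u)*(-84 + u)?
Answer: -347581013/1468049526 ≈ -0.23676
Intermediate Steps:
F(u) = -(-84 + u)*(-1/3 + u)/3 (F(u) = -(3/(-9) + u)*(-84 + u)/3 = -(3*(-1/9) + u)*(-84 + u)/3 = -(-1/3 + u)*(-84 + u)/3 = -(-84 + u)*(-1/3 + u)/3)
11325/33339 + F(-187)/29356 = 11325/33339 + (-28/3 - 1/3*(-187)**2 + (253/9)*(-187))/29356 = 11325*(1/33339) + (-28/3 - 1/3*34969 - 47311/9)*(1/29356) = 3775/11113 + (-28/3 - 34969/3 - 47311/9)*(1/29356) = 3775/11113 - 152302/9*1/29356 = 3775/11113 - 76151/132102 = -347581013/1468049526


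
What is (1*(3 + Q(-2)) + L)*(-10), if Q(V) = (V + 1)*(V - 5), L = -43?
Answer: 330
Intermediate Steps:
Q(V) = (1 + V)*(-5 + V)
(1*(3 + Q(-2)) + L)*(-10) = (1*(3 + (-5 + (-2)² - 4*(-2))) - 43)*(-10) = (1*(3 + (-5 + 4 + 8)) - 43)*(-10) = (1*(3 + 7) - 43)*(-10) = (1*10 - 43)*(-10) = (10 - 43)*(-10) = -33*(-10) = 330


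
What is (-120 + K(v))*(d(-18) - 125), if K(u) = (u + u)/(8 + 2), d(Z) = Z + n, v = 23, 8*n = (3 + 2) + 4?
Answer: 130979/8 ≈ 16372.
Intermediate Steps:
n = 9/8 (n = ((3 + 2) + 4)/8 = (5 + 4)/8 = (⅛)*9 = 9/8 ≈ 1.1250)
d(Z) = 9/8 + Z (d(Z) = Z + 9/8 = 9/8 + Z)
K(u) = u/5 (K(u) = (2*u)/10 = (2*u)*(⅒) = u/5)
(-120 + K(v))*(d(-18) - 125) = (-120 + (⅕)*23)*((9/8 - 18) - 125) = (-120 + 23/5)*(-135/8 - 125) = -577/5*(-1135/8) = 130979/8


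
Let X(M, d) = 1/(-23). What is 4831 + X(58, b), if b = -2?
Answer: 111112/23 ≈ 4831.0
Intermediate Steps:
X(M, d) = -1/23
4831 + X(58, b) = 4831 - 1/23 = 111112/23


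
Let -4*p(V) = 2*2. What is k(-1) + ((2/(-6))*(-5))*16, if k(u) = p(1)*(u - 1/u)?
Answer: 80/3 ≈ 26.667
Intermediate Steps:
p(V) = -1 (p(V) = -2/2 = -1/4*4 = -1)
k(u) = 1/u - u (k(u) = -(u - 1/u) = 1/u - u)
k(-1) + ((2/(-6))*(-5))*16 = (1/(-1) - 1*(-1)) + ((2/(-6))*(-5))*16 = (-1 + 1) + ((2*(-1/6))*(-5))*16 = 0 - 1/3*(-5)*16 = 0 + (5/3)*16 = 0 + 80/3 = 80/3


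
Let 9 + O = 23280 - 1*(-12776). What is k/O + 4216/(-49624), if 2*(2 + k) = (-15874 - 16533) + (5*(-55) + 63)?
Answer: -240354007/447199082 ≈ -0.53747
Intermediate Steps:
O = 36047 (O = -9 + (23280 - 1*(-12776)) = -9 + (23280 + 12776) = -9 + 36056 = 36047)
k = -32623/2 (k = -2 + ((-15874 - 16533) + (5*(-55) + 63))/2 = -2 + (-32407 + (-275 + 63))/2 = -2 + (-32407 - 212)/2 = -2 + (½)*(-32619) = -2 - 32619/2 = -32623/2 ≈ -16312.)
k/O + 4216/(-49624) = -32623/2/36047 + 4216/(-49624) = -32623/2*1/36047 + 4216*(-1/49624) = -32623/72094 - 527/6203 = -240354007/447199082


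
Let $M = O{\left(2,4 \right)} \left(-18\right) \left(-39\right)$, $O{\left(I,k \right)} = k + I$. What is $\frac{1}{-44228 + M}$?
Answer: $- \frac{1}{40016} \approx -2.499 \cdot 10^{-5}$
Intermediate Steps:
$O{\left(I,k \right)} = I + k$
$M = 4212$ ($M = \left(2 + 4\right) \left(-18\right) \left(-39\right) = 6 \left(-18\right) \left(-39\right) = \left(-108\right) \left(-39\right) = 4212$)
$\frac{1}{-44228 + M} = \frac{1}{-44228 + 4212} = \frac{1}{-40016} = - \frac{1}{40016}$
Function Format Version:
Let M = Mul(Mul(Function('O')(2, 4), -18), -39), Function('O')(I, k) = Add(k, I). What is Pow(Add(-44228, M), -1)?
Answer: Rational(-1, 40016) ≈ -2.4990e-5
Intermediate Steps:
Function('O')(I, k) = Add(I, k)
M = 4212 (M = Mul(Mul(Add(2, 4), -18), -39) = Mul(Mul(6, -18), -39) = Mul(-108, -39) = 4212)
Pow(Add(-44228, M), -1) = Pow(Add(-44228, 4212), -1) = Pow(-40016, -1) = Rational(-1, 40016)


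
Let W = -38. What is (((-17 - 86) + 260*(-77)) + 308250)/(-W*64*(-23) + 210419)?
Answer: 41161/22069 ≈ 1.8651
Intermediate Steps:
(((-17 - 86) + 260*(-77)) + 308250)/(-W*64*(-23) + 210419) = (((-17 - 86) + 260*(-77)) + 308250)/(-(-38*64)*(-23) + 210419) = ((-103 - 20020) + 308250)/(-(-2432)*(-23) + 210419) = (-20123 + 308250)/(-1*55936 + 210419) = 288127/(-55936 + 210419) = 288127/154483 = 288127*(1/154483) = 41161/22069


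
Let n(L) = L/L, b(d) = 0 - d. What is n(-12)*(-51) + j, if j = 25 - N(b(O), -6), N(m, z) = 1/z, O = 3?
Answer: -155/6 ≈ -25.833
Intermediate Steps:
b(d) = -d
n(L) = 1
j = 151/6 (j = 25 - 1/(-6) = 25 - 1*(-⅙) = 25 + ⅙ = 151/6 ≈ 25.167)
n(-12)*(-51) + j = 1*(-51) + 151/6 = -51 + 151/6 = -155/6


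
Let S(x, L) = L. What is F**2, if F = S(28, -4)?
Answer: 16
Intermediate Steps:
F = -4
F**2 = (-4)**2 = 16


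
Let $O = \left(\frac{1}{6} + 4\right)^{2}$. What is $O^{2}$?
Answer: $\frac{390625}{1296} \approx 301.41$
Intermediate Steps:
$O = \frac{625}{36}$ ($O = \left(\frac{1}{6} + 4\right)^{2} = \left(\frac{25}{6}\right)^{2} = \frac{625}{36} \approx 17.361$)
$O^{2} = \left(\frac{625}{36}\right)^{2} = \frac{390625}{1296}$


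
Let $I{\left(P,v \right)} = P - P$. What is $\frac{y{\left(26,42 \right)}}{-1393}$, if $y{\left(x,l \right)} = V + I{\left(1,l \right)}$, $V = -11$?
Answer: $\frac{11}{1393} \approx 0.0078966$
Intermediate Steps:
$I{\left(P,v \right)} = 0$
$y{\left(x,l \right)} = -11$ ($y{\left(x,l \right)} = -11 + 0 = -11$)
$\frac{y{\left(26,42 \right)}}{-1393} = - \frac{11}{-1393} = \left(-11\right) \left(- \frac{1}{1393}\right) = \frac{11}{1393}$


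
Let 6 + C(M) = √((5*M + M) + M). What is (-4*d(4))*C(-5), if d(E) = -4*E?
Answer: -384 + 64*I*√35 ≈ -384.0 + 378.63*I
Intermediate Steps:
C(M) = -6 + √7*√M (C(M) = -6 + √((5*M + M) + M) = -6 + √(6*M + M) = -6 + √(7*M) = -6 + √7*√M)
(-4*d(4))*C(-5) = (-(-16)*4)*(-6 + √7*√(-5)) = (-4*(-16))*(-6 + √7*(I*√5)) = 64*(-6 + I*√35) = -384 + 64*I*√35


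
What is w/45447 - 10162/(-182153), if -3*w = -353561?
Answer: 65787694075/24834922173 ≈ 2.6490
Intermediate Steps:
w = 353561/3 (w = -1/3*(-353561) = 353561/3 ≈ 1.1785e+5)
w/45447 - 10162/(-182153) = (353561/3)/45447 - 10162/(-182153) = (353561/3)*(1/45447) - 10162*(-1/182153) = 353561/136341 + 10162/182153 = 65787694075/24834922173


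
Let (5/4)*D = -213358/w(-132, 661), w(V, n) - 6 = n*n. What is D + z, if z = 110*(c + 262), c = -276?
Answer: -3365191332/2184635 ≈ -1540.4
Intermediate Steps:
w(V, n) = 6 + n² (w(V, n) = 6 + n*n = 6 + n²)
z = -1540 (z = 110*(-276 + 262) = 110*(-14) = -1540)
D = -853432/2184635 (D = 4*(-213358/(6 + 661²))/5 = 4*(-213358/(6 + 436921))/5 = 4*(-213358/436927)/5 = 4*(-213358*1/436927)/5 = (⅘)*(-213358/436927) = -853432/2184635 ≈ -0.39065)
D + z = -853432/2184635 - 1540 = -3365191332/2184635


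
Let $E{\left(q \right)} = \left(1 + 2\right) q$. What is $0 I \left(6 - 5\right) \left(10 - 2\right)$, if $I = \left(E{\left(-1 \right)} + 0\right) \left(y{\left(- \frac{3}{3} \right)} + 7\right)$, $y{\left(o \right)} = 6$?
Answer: $0$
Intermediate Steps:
$E{\left(q \right)} = 3 q$
$I = -39$ ($I = \left(3 \left(-1\right) + 0\right) \left(6 + 7\right) = \left(-3 + 0\right) 13 = \left(-3\right) 13 = -39$)
$0 I \left(6 - 5\right) \left(10 - 2\right) = 0 \left(-39\right) \left(6 - 5\right) \left(10 - 2\right) = 0 \cdot 1 \cdot 8 = 0 \cdot 8 = 0$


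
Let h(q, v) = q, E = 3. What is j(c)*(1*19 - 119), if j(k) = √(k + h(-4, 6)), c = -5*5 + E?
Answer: -100*I*√26 ≈ -509.9*I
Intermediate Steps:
c = -22 (c = -5*5 + 3 = -25 + 3 = -22)
j(k) = √(-4 + k) (j(k) = √(k - 4) = √(-4 + k))
j(c)*(1*19 - 119) = √(-4 - 22)*(1*19 - 119) = √(-26)*(19 - 119) = (I*√26)*(-100) = -100*I*√26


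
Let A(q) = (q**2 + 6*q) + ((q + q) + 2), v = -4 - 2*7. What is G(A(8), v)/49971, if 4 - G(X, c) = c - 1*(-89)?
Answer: -67/49971 ≈ -0.0013408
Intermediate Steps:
v = -18 (v = -4 - 14 = -18)
A(q) = 2 + q**2 + 8*q (A(q) = (q**2 + 6*q) + (2*q + 2) = (q**2 + 6*q) + (2 + 2*q) = 2 + q**2 + 8*q)
G(X, c) = -85 - c (G(X, c) = 4 - (c - 1*(-89)) = 4 - (c + 89) = 4 - (89 + c) = 4 + (-89 - c) = -85 - c)
G(A(8), v)/49971 = (-85 - 1*(-18))/49971 = (-85 + 18)*(1/49971) = -67*1/49971 = -67/49971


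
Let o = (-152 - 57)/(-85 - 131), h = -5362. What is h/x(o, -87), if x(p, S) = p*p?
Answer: -250169472/43681 ≈ -5727.2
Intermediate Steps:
o = 209/216 (o = -209/(-216) = -209*(-1/216) = 209/216 ≈ 0.96759)
x(p, S) = p²
h/x(o, -87) = -5362/((209/216)²) = -5362/43681/46656 = -5362*46656/43681 = -250169472/43681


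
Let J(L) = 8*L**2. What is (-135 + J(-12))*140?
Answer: 142380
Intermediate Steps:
(-135 + J(-12))*140 = (-135 + 8*(-12)**2)*140 = (-135 + 8*144)*140 = (-135 + 1152)*140 = 1017*140 = 142380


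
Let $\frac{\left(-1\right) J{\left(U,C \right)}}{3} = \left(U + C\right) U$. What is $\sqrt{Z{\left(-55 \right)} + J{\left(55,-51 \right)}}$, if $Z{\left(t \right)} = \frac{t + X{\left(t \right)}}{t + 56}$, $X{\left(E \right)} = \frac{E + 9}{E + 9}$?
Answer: $i \sqrt{714} \approx 26.721 i$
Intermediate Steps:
$J{\left(U,C \right)} = - 3 U \left(C + U\right)$ ($J{\left(U,C \right)} = - 3 \left(U + C\right) U = - 3 \left(C + U\right) U = - 3 U \left(C + U\right)$)
$X{\left(E \right)} = 1$ ($X{\left(E \right)} = \frac{9 + E}{9 + E} = 1$)
$Z{\left(t \right)} = \frac{1 + t}{56 + t}$ ($Z{\left(t \right)} = \frac{t + 1}{t + 56} = \frac{1 + t}{56 + t}$)
$\sqrt{Z{\left(-55 \right)} + J{\left(55,-51 \right)}} = \sqrt{\frac{1 - 55}{56 - 55} - 165 \left(-51 + 55\right)} = \sqrt{1^{-1} \left(-54\right) - 165 \cdot 4} = \sqrt{1 \left(-54\right) - 660} = \sqrt{-54 - 660} = \sqrt{-714} = i \sqrt{714}$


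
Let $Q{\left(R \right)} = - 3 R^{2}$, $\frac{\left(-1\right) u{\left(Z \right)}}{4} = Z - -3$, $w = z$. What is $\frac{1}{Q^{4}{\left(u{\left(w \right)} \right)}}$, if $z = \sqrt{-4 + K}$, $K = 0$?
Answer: $- \frac{239}{4330238011047936} + \frac{595 i}{90213291896832} \approx -5.5193 \cdot 10^{-14} + 6.5955 \cdot 10^{-12} i$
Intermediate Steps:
$z = 2 i$ ($z = \sqrt{-4 + 0} = \sqrt{-4} = 2 i \approx 2.0 i$)
$w = 2 i \approx 2.0 i$
$u{\left(Z \right)} = -12 - 4 Z$ ($u{\left(Z \right)} = - 4 \left(Z - -3\right) = - 4 \left(Z + 3\right) = - 4 \left(3 + Z\right) = -12 - 4 Z$)
$\frac{1}{Q^{4}{\left(u{\left(w \right)} \right)}} = \frac{1}{\left(- 3 \left(-12 - 4 \cdot 2 i\right)^{2}\right)^{4}} = \frac{1}{\left(- 3 \left(-12 - 8 i\right)^{2}\right)^{4}} = \frac{1}{81 \left(-12 - 8 i\right)^{8}}$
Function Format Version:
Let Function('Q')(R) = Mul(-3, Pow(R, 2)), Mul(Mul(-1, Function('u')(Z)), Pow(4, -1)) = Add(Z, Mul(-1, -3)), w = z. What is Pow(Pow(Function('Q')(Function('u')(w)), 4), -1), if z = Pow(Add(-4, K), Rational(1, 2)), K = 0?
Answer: Add(Rational(-239, 4330238011047936), Mul(Rational(595, 90213291896832), I)) ≈ Add(-5.5193e-14, Mul(6.5955e-12, I))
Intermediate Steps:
z = Mul(2, I) (z = Pow(Add(-4, 0), Rational(1, 2)) = Pow(-4, Rational(1, 2)) = Mul(2, I) ≈ Mul(2.0000, I))
w = Mul(2, I) ≈ Mul(2.0000, I)
Function('u')(Z) = Add(-12, Mul(-4, Z)) (Function('u')(Z) = Mul(-4, Add(Z, Mul(-1, -3))) = Mul(-4, Add(Z, 3)) = Mul(-4, Add(3, Z)) = Add(-12, Mul(-4, Z)))
Pow(Pow(Function('Q')(Function('u')(w)), 4), -1) = Pow(Pow(Mul(-3, Pow(Add(-12, Mul(-4, Mul(2, I))), 2)), 4), -1) = Pow(Pow(Mul(-3, Pow(Add(-12, Mul(-8, I)), 2)), 4), -1) = Pow(Mul(81, Pow(Add(-12, Mul(-8, I)), 8)), -1) = Mul(Rational(1, 81), Pow(Add(-12, Mul(-8, I)), -8))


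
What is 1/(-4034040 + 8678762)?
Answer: 1/4644722 ≈ 2.1530e-7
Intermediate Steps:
1/(-4034040 + 8678762) = 1/4644722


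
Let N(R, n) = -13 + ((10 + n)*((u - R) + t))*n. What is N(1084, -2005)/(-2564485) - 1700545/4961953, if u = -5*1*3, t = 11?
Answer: 21589923533239464/12724854039205 ≈ 1696.7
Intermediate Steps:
u = -15 (u = -5*3 = -15)
N(R, n) = -13 + n*(-4 - R)*(10 + n) (N(R, n) = -13 + ((10 + n)*((-15 - R) + 11))*n = -13 + ((10 + n)*(-4 - R))*n = -13 + ((-4 - R)*(10 + n))*n = -13 + n*(-4 - R)*(10 + n))
N(1084, -2005)/(-2564485) - 1700545/4961953 = (-13 - 40*(-2005) - 4*(-2005)**2 - 1*1084*(-2005)**2 - 10*1084*(-2005))/(-2564485) - 1700545/4961953 = (-13 + 80200 - 4*4020025 - 1*1084*4020025 + 21734200)*(-1/2564485) - 1700545*1/4961953 = (-13 + 80200 - 16080100 - 4357707100 + 21734200)*(-1/2564485) - 1700545/4961953 = -4351972813*(-1/2564485) - 1700545/4961953 = 4351972813/2564485 - 1700545/4961953 = 21589923533239464/12724854039205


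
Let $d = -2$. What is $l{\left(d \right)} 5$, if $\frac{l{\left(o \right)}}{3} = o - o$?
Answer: $0$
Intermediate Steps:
$l{\left(o \right)} = 0$ ($l{\left(o \right)} = 3 \left(o - o\right) = 3 \cdot 0 = 0$)
$l{\left(d \right)} 5 = 0 \cdot 5 = 0$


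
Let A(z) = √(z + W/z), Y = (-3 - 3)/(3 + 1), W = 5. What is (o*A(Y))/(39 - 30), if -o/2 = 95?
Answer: -95*I*√174/27 ≈ -46.412*I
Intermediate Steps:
o = -190 (o = -2*95 = -190)
Y = -3/2 (Y = -6/4 = -6*¼ = -3/2 ≈ -1.5000)
A(z) = √(z + 5/z)
(o*A(Y))/(39 - 30) = (-190*√(-3/2 + 5/(-3/2)))/(39 - 30) = -190*√(-3/2 + 5*(-⅔))/9 = -190*√(-3/2 - 10/3)*(⅑) = -95*I*√174/3*(⅑) = -95*I*√174/27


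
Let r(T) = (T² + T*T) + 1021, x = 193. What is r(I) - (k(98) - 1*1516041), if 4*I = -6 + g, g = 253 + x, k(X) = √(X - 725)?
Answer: 1541262 - I*√627 ≈ 1.5413e+6 - 25.04*I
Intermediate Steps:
k(X) = √(-725 + X)
g = 446 (g = 253 + 193 = 446)
I = 110 (I = (-6 + 446)/4 = (¼)*440 = 110)
r(T) = 1021 + 2*T² (r(T) = (T² + T²) + 1021 = 2*T² + 1021 = 1021 + 2*T²)
r(I) - (k(98) - 1*1516041) = (1021 + 2*110²) - (√(-725 + 98) - 1*1516041) = (1021 + 2*12100) - (√(-627) - 1516041) = (1021 + 24200) - (I*√627 - 1516041) = 25221 - (-1516041 + I*√627) = 25221 + (1516041 - I*√627) = 1541262 - I*√627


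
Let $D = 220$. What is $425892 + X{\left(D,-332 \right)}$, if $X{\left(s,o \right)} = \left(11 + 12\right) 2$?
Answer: $425938$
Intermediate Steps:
$X{\left(s,o \right)} = 46$ ($X{\left(s,o \right)} = 23 \cdot 2 = 46$)
$425892 + X{\left(D,-332 \right)} = 425892 + 46 = 425938$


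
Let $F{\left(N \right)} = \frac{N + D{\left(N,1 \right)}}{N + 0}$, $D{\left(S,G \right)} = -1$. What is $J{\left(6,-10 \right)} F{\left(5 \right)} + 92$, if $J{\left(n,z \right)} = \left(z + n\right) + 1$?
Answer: $\frac{448}{5} \approx 89.6$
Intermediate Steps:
$J{\left(n,z \right)} = 1 + n + z$ ($J{\left(n,z \right)} = \left(n + z\right) + 1 = 1 + n + z$)
$F{\left(N \right)} = \frac{-1 + N}{N}$ ($F{\left(N \right)} = \frac{N - 1}{N + 0} = \frac{-1 + N}{N}$)
$J{\left(6,-10 \right)} F{\left(5 \right)} + 92 = \left(1 + 6 - 10\right) \frac{-1 + 5}{5} + 92 = - 3 \cdot \frac{1}{5} \cdot 4 + 92 = \left(-3\right) \frac{4}{5} + 92 = - \frac{12}{5} + 92 = \frac{448}{5}$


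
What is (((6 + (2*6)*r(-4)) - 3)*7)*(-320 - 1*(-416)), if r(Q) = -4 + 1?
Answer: -22176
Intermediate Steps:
r(Q) = -3
(((6 + (2*6)*r(-4)) - 3)*7)*(-320 - 1*(-416)) = (((6 + (2*6)*(-3)) - 3)*7)*(-320 - 1*(-416)) = (((6 + 12*(-3)) - 3)*7)*(-320 + 416) = (((6 - 36) - 3)*7)*96 = ((-30 - 3)*7)*96 = -33*7*96 = -231*96 = -22176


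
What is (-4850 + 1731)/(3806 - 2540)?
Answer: -3119/1266 ≈ -2.4637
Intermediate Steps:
(-4850 + 1731)/(3806 - 2540) = -3119/1266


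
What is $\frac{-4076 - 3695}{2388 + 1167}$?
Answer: $- \frac{7771}{3555} \approx -2.1859$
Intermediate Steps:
$\frac{-4076 - 3695}{2388 + 1167} = - \frac{7771}{3555}$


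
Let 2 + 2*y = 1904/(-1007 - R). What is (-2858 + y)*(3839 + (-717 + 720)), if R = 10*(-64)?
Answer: -4034887610/367 ≈ -1.0994e+7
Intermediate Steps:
R = -640
y = -1319/367 (y = -1 + (1904/(-1007 - 1*(-640)))/2 = -1 + (1904/(-1007 + 640))/2 = -1 + (1904/(-367))/2 = -1 + (1904*(-1/367))/2 = -1 + (½)*(-1904/367) = -1 - 952/367 = -1319/367 ≈ -3.5940)
(-2858 + y)*(3839 + (-717 + 720)) = (-2858 - 1319/367)*(3839 + (-717 + 720)) = -1050205*(3839 + 3)/367 = -1050205/367*3842 = -4034887610/367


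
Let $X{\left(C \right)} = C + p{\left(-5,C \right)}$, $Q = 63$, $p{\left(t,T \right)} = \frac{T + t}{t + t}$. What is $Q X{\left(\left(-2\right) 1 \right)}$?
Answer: $- \frac{819}{10} \approx -81.9$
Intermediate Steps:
$p{\left(t,T \right)} = \frac{T + t}{2 t}$
$X{\left(C \right)} = \frac{1}{2} + \frac{9 C}{10}$ ($X{\left(C \right)} = C + \frac{C - 5}{2 \left(-5\right)} = C + \frac{1}{2} \left(- \frac{1}{5}\right) \left(-5 + C\right) = C - \left(- \frac{1}{2} + \frac{C}{10}\right) = \frac{1}{2} + \frac{9 C}{10}$)
$Q X{\left(\left(-2\right) 1 \right)} = 63 \left(\frac{1}{2} + \frac{9 \left(\left(-2\right) 1\right)}{10}\right) = 63 \left(\frac{1}{2} + \frac{9}{10} \left(-2\right)\right) = 63 \left(\frac{1}{2} - \frac{9}{5}\right) = 63 \left(- \frac{13}{10}\right) = - \frac{819}{10}$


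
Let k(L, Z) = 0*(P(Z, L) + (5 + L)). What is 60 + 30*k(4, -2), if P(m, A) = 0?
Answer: 60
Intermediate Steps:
k(L, Z) = 0 (k(L, Z) = 0*(0 + (5 + L)) = 0*(5 + L) = 0)
60 + 30*k(4, -2) = 60 + 30*0 = 60 + 0 = 60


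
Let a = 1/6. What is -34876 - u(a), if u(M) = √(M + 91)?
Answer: -34876 - √3282/6 ≈ -34886.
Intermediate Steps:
a = ⅙ ≈ 0.16667
u(M) = √(91 + M)
-34876 - u(a) = -34876 - √(91 + ⅙) = -34876 - √(547/6) = -34876 - √3282/6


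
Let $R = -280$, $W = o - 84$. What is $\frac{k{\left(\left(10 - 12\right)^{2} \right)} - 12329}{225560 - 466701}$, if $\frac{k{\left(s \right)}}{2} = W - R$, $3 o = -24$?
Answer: $\frac{11953}{241141} \approx 0.049569$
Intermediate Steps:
$o = -8$ ($o = \frac{1}{3} \left(-24\right) = -8$)
$W = -92$ ($W = -8 - 84 = -92$)
$k{\left(s \right)} = 376$ ($k{\left(s \right)} = 2 \left(-92 - -280\right) = 2 \left(-92 + 280\right) = 2 \cdot 188 = 376$)
$\frac{k{\left(\left(10 - 12\right)^{2} \right)} - 12329}{225560 - 466701} = \frac{376 - 12329}{225560 - 466701} = - \frac{11953}{-241141} = \left(-11953\right) \left(- \frac{1}{241141}\right) = \frac{11953}{241141}$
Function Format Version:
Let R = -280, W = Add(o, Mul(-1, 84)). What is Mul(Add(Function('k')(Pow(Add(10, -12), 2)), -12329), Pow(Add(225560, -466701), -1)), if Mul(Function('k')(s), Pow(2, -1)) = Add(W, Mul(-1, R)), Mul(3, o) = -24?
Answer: Rational(11953, 241141) ≈ 0.049569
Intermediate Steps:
o = -8 (o = Mul(Rational(1, 3), -24) = -8)
W = -92 (W = Add(-8, Mul(-1, 84)) = Add(-8, -84) = -92)
Function('k')(s) = 376 (Function('k')(s) = Mul(2, Add(-92, Mul(-1, -280))) = Mul(2, Add(-92, 280)) = Mul(2, 188) = 376)
Mul(Add(Function('k')(Pow(Add(10, -12), 2)), -12329), Pow(Add(225560, -466701), -1)) = Mul(Add(376, -12329), Pow(Add(225560, -466701), -1)) = Mul(-11953, Pow(-241141, -1)) = Mul(-11953, Rational(-1, 241141)) = Rational(11953, 241141)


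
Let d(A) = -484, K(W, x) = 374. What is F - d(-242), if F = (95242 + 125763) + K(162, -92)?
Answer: 221863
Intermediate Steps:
F = 221379 (F = (95242 + 125763) + 374 = 221005 + 374 = 221379)
F - d(-242) = 221379 - 1*(-484) = 221379 + 484 = 221863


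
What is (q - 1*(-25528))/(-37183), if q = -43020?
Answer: 17492/37183 ≈ 0.47043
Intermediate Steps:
(q - 1*(-25528))/(-37183) = (-43020 - 1*(-25528))/(-37183) = (-43020 + 25528)*(-1/37183) = -17492*(-1/37183) = 17492/37183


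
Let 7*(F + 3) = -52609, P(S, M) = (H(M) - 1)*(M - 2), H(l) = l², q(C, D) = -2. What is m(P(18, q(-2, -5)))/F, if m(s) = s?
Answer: 42/26315 ≈ 0.0015960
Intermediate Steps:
P(S, M) = (-1 + M²)*(-2 + M) (P(S, M) = (M² - 1)*(M - 2) = (-1 + M²)*(-2 + M))
F = -52630/7 (F = -3 + (⅐)*(-52609) = -3 - 52609/7 = -52630/7 ≈ -7518.6)
m(P(18, q(-2, -5)))/F = (2 + (-2)³ - 1*(-2) - 2*(-2)²)/(-52630/7) = (2 - 8 + 2 - 2*4)*(-7/52630) = (2 - 8 + 2 - 8)*(-7/52630) = -12*(-7/52630) = 42/26315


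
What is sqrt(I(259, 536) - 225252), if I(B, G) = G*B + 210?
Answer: I*sqrt(86218) ≈ 293.63*I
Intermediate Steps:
I(B, G) = 210 + B*G (I(B, G) = B*G + 210 = 210 + B*G)
sqrt(I(259, 536) - 225252) = sqrt((210 + 259*536) - 225252) = sqrt((210 + 138824) - 225252) = sqrt(139034 - 225252) = sqrt(-86218) = I*sqrt(86218)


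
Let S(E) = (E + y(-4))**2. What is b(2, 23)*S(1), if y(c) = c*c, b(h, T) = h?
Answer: 578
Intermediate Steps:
y(c) = c**2
S(E) = (16 + E)**2 (S(E) = (E + (-4)**2)**2 = (E + 16)**2 = (16 + E)**2)
b(2, 23)*S(1) = 2*(16 + 1)**2 = 2*17**2 = 2*289 = 578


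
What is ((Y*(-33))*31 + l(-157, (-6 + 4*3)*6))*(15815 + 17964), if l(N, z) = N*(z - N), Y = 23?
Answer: -1818323570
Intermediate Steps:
((Y*(-33))*31 + l(-157, (-6 + 4*3)*6))*(15815 + 17964) = ((23*(-33))*31 - 157*((-6 + 4*3)*6 - 1*(-157)))*(15815 + 17964) = (-759*31 - 157*((-6 + 12)*6 + 157))*33779 = (-23529 - 157*(6*6 + 157))*33779 = (-23529 - 157*(36 + 157))*33779 = (-23529 - 157*193)*33779 = (-23529 - 30301)*33779 = -53830*33779 = -1818323570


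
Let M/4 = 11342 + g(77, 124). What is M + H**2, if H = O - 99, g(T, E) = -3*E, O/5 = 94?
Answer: 181521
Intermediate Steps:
O = 470 (O = 5*94 = 470)
M = 43880 (M = 4*(11342 - 3*124) = 4*(11342 - 372) = 4*10970 = 43880)
H = 371 (H = 470 - 99 = 371)
M + H**2 = 43880 + 371**2 = 43880 + 137641 = 181521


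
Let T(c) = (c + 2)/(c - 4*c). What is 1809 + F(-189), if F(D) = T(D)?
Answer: 1025516/567 ≈ 1808.7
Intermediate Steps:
T(c) = -(2 + c)/(3*c) (T(c) = (2 + c)/((-3*c)) = (2 + c)*(-1/(3*c)) = -(2 + c)/(3*c))
F(D) = (-2 - D)/(3*D)
1809 + F(-189) = 1809 + (1/3)*(-2 - 1*(-189))/(-189) = 1809 + (1/3)*(-1/189)*(-2 + 189) = 1809 + (1/3)*(-1/189)*187 = 1809 - 187/567 = 1025516/567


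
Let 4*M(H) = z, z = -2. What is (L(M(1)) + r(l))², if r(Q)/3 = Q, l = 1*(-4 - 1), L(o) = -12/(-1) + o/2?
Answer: 169/16 ≈ 10.563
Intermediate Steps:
M(H) = -½ (M(H) = (¼)*(-2) = -½)
L(o) = 12 + o/2 (L(o) = -12*(-1) + o*(½) = 12 + o/2)
l = -5 (l = 1*(-5) = -5)
r(Q) = 3*Q
(L(M(1)) + r(l))² = ((12 + (½)*(-½)) + 3*(-5))² = ((12 - ¼) - 15)² = (47/4 - 15)² = (-13/4)² = 169/16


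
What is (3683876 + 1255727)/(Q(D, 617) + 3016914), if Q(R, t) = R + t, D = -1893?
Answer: 4939603/3015638 ≈ 1.6380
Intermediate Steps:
(3683876 + 1255727)/(Q(D, 617) + 3016914) = (3683876 + 1255727)/((-1893 + 617) + 3016914) = 4939603/(-1276 + 3016914) = 4939603/3015638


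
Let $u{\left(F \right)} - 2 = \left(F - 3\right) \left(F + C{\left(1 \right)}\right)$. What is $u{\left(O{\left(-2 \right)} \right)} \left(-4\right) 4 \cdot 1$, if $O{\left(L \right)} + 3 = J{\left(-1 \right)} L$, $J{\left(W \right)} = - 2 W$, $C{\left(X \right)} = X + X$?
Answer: $-832$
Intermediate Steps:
$C{\left(X \right)} = 2 X$
$O{\left(L \right)} = -3 + 2 L$ ($O{\left(L \right)} = -3 + \left(-2\right) \left(-1\right) L = -3 + 2 L$)
$u{\left(F \right)} = 2 + \left(-3 + F\right) \left(2 + F\right)$ ($u{\left(F \right)} = 2 + \left(F - 3\right) \left(F + 2 \cdot 1\right) = 2 + \left(-3 + F\right) \left(F + 2\right) = 2 + \left(-3 + F\right) \left(2 + F\right)$)
$u{\left(O{\left(-2 \right)} \right)} \left(-4\right) 4 \cdot 1 = \left(-4 + \left(-3 + 2 \left(-2\right)\right)^{2} - \left(-3 + 2 \left(-2\right)\right)\right) \left(-4\right) 4 \cdot 1 = \left(-4 + \left(-3 - 4\right)^{2} - \left(-3 - 4\right)\right) \left(\left(-16\right) 1\right) = \left(-4 + \left(-7\right)^{2} - -7\right) \left(-16\right) = \left(-4 + 49 + 7\right) \left(-16\right) = 52 \left(-16\right) = -832$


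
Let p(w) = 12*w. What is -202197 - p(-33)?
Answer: -201801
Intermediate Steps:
-202197 - p(-33) = -202197 - 12*(-33) = -202197 - 1*(-396) = -202197 + 396 = -201801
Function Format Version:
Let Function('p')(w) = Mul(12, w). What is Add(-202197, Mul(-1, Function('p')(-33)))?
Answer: -201801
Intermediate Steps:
Add(-202197, Mul(-1, Function('p')(-33))) = Add(-202197, Mul(-1, Mul(12, -33))) = Add(-202197, Mul(-1, -396)) = Add(-202197, 396) = -201801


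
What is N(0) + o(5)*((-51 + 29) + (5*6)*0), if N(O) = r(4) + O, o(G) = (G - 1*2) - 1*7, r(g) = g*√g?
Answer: 96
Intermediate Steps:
r(g) = g^(3/2)
o(G) = -9 + G (o(G) = (G - 2) - 7 = (-2 + G) - 7 = -9 + G)
N(O) = 8 + O (N(O) = 4^(3/2) + O = 8 + O)
N(0) + o(5)*((-51 + 29) + (5*6)*0) = (8 + 0) + (-9 + 5)*((-51 + 29) + (5*6)*0) = 8 - 4*(-22 + 30*0) = 8 - 4*(-22 + 0) = 8 - 4*(-22) = 8 + 88 = 96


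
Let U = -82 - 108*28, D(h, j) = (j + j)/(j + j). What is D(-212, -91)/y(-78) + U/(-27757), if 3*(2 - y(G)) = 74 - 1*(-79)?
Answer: 124437/1360093 ≈ 0.091492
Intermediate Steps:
D(h, j) = 1 (D(h, j) = (2*j)/((2*j)) = (2*j)*(1/(2*j)) = 1)
U = -3106 (U = -82 - 3024 = -3106)
y(G) = -49 (y(G) = 2 - (74 - 1*(-79))/3 = 2 - (74 + 79)/3 = 2 - ⅓*153 = 2 - 51 = -49)
D(-212, -91)/y(-78) + U/(-27757) = 1/(-49) - 3106/(-27757) = 1*(-1/49) - 3106*(-1/27757) = -1/49 + 3106/27757 = 124437/1360093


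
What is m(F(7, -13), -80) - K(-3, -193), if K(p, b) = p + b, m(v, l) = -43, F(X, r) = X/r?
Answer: 153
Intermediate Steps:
K(p, b) = b + p
m(F(7, -13), -80) - K(-3, -193) = -43 - (-193 - 3) = -43 - 1*(-196) = -43 + 196 = 153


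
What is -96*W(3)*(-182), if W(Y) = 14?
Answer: 244608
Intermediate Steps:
-96*W(3)*(-182) = -96*14*(-182) = -1344*(-182) = 244608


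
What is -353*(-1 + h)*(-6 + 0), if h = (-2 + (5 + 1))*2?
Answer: 14826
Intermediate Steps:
h = 8 (h = (-2 + 6)*2 = 4*2 = 8)
-353*(-1 + h)*(-6 + 0) = -353*(-1 + 8)*(-6 + 0) = -2471*(-6) = -353*(-42) = 14826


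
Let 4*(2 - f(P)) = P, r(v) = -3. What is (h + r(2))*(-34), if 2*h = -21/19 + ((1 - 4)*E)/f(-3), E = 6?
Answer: 48501/209 ≈ 232.06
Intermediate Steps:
f(P) = 2 - P/4
h = -1599/418 (h = (-21/19 + ((1 - 4)*6)/(2 - ¼*(-3)))/2 = (-21*1/19 + (-3*6)/(2 + ¾))/2 = (-21/19 - 18/11/4)/2 = (-21/19 - 18*4/11)/2 = (-21/19 - 72/11)/2 = (½)*(-1599/209) = -1599/418 ≈ -3.8254)
(h + r(2))*(-34) = (-1599/418 - 3)*(-34) = -2853/418*(-34) = 48501/209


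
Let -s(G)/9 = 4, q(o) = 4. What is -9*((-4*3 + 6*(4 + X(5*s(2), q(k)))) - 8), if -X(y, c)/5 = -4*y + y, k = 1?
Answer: 145764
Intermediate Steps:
s(G) = -36 (s(G) = -9*4 = -36)
X(y, c) = 15*y (X(y, c) = -5*(-4*y + y) = -(-15)*y = 15*y)
-9*((-4*3 + 6*(4 + X(5*s(2), q(k)))) - 8) = -9*((-4*3 + 6*(4 + 15*(5*(-36)))) - 8) = -9*((-12 + 6*(4 + 15*(-180))) - 8) = -9*((-12 + 6*(4 - 2700)) - 8) = -9*((-12 + 6*(-2696)) - 8) = -9*((-12 - 16176) - 8) = -9*(-16188 - 8) = -9*(-16196) = 145764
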